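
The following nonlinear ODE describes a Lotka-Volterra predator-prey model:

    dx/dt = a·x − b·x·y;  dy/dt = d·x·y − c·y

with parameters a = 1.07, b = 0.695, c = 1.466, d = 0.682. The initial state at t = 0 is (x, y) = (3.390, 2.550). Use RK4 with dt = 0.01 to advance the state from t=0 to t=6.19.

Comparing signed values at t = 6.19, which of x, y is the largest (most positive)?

t=0.000: state=(3.390, 2.550)
step 1 (dt=0.01): k1=(-2.381, 2.157), k2=(-2.398, 2.146), k3=(-2.397, 2.145), k4=(-2.414, 2.133); state += dt/6·(k1+2k2+2k3+k4)
t=0.010: state=(3.366, 2.571)
t=0.020: state=(3.342, 2.593)
t=0.030: state=(3.317, 2.614)
continuing one RK4 step at a time; state shown every 20 steps (Δt=0.2):
t=0.200: state=(2.867, 2.917)
t=0.400: state=(2.332, 3.100)
t=0.600: state=(1.876, 3.077)
t=0.800: state=(1.532, 2.892)
t=1.000: state=(1.294, 2.612)
t=1.200: state=(1.139, 2.298)
t=1.400: state=(1.048, 1.989)
t=1.600: state=(1.004, 1.705)
t=1.800: state=(0.999, 1.458)
t=2.000: state=(1.025, 1.248)
t=2.200: state=(1.081, 1.074)
t=2.400: state=(1.165, 0.933)
t=2.600: state=(1.278, 0.822)
t=2.800: state=(1.421, 0.737)
t=3.000: state=(1.596, 0.675)
t=3.200: state=(1.805, 0.635)
t=3.400: state=(2.050, 0.615)
t=3.600: state=(2.331, 0.619)
t=3.800: state=(2.645, 0.648)
t=4.000: state=(2.983, 0.709)
t=4.200: state=(3.326, 0.813)
t=4.400: state=(3.641, 0.976)
t=4.600: state=(3.876, 1.217)
t=4.800: state=(3.964, 1.553)
t=5.000: state=(3.845, 1.978)
t=5.200: state=(3.503, 2.441)
t=5.400: state=(3.002, 2.841)
t=5.600: state=(2.459, 3.074)
t=5.800: state=(1.979, 3.100)
t=6.000: state=(1.607, 2.949)
t=6.190: state=(1.355, 2.701)
compare at T: x=1.355, y=2.701

largest component: y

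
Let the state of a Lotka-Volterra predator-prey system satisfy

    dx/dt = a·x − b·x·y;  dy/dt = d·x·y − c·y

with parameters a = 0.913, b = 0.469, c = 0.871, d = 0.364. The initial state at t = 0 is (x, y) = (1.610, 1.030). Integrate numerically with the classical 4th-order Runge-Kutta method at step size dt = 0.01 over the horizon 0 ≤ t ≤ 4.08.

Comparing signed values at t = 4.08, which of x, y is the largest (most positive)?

t=0.000: state=(1.610, 1.030)
step 1 (dt=0.01): k1=(0.692, -0.294), k2=(0.695, -0.292), k3=(0.695, -0.292), k4=(0.697, -0.290); state += dt/6·(k1+2k2+2k3+k4)
t=0.010: state=(1.617, 1.027)
t=0.020: state=(1.624, 1.024)
t=0.030: state=(1.631, 1.021)
continuing one RK4 step at a time; state shown every 20 steps (Δt=0.2):
t=0.200: state=(1.759, 0.978)
t=0.400: state=(1.930, 0.940)
t=0.600: state=(2.124, 0.915)
t=0.800: state=(2.341, 0.904)
t=1.000: state=(2.581, 0.909)
t=1.200: state=(2.843, 0.930)
t=1.400: state=(3.122, 0.970)
t=1.600: state=(3.412, 1.034)
t=1.800: state=(3.702, 1.126)
t=2.000: state=(3.976, 1.251)
t=2.200: state=(4.213, 1.416)
t=2.400: state=(4.386, 1.628)
t=2.600: state=(4.465, 1.889)
t=2.800: state=(4.427, 2.195)
t=3.000: state=(4.258, 2.532)
t=3.200: state=(3.967, 2.871)
t=3.400: state=(3.584, 3.177)
t=3.600: state=(3.156, 3.411)
t=3.800: state=(2.731, 3.550)
t=4.000: state=(2.344, 3.587)
t=4.080: state=(2.204, 3.574)
compare at T: x=2.204, y=3.574

largest component: y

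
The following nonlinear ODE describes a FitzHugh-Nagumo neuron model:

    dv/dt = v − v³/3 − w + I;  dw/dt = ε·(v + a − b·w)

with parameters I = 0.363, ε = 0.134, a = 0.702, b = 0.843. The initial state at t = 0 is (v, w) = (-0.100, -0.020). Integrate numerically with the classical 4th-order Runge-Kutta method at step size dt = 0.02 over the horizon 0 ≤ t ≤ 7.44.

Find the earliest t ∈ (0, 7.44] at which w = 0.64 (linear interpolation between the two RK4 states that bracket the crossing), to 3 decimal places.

t = 3.645

t=0.000: state=(-0.100, -0.020)
step 1 (dt=0.02): k1=(0.283, 0.083), k2=(0.285, 0.083), k3=(0.285, 0.083), k4=(0.287, 0.084); state += dt/6·(k1+2k2+2k3+k4)
t=0.020: state=(-0.094, -0.018)
t=0.040: state=(-0.089, -0.017)
t=0.060: state=(-0.083, -0.015)
continuing one RK4 step at a time; state shown every 25 steps (Δt=0.5):
t=0.500: state=(0.071, 0.026)
t=1.000: state=(0.317, 0.082)
t=1.500: state=(0.660, 0.155)
t=2.000: state=(1.060, 0.248)
t=2.500: state=(1.387, 0.361)
t=3.000: state=(1.554, 0.483)
t=3.500: state=(1.594, 0.606)
t=3.640: state=(1.592, 0.639)
next step: t=3.660: state=(1.592, 0.644) — w has crossed 0.64
linear interpolation between t=3.640 (0.63887) and t=3.660 (0.64357) → t≈3.645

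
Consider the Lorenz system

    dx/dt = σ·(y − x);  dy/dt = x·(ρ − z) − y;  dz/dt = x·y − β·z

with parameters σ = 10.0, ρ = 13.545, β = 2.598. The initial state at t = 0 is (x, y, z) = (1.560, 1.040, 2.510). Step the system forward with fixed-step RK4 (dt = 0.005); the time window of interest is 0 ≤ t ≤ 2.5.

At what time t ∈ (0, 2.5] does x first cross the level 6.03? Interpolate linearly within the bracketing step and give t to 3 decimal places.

t=0.000: state=(1.560, 1.040, 2.510)
step 1 (dt=0.005): k1=(-5.200, 16.175, -4.899), k2=(-4.666, 16.010, -4.818), k3=(-4.683, 16.025, -4.817), k4=(-4.165, 15.873, -4.737); state += dt/6·(k1+2k2+2k3+k4)
t=0.005: state=(1.537, 1.120, 2.486)
t=0.010: state=(1.518, 1.199, 2.463)
t=0.015: state=(1.505, 1.276, 2.440)
continuing one RK4 step at a time; state shown every 20 steps (Δt=0.1):
t=0.100: state=(1.803, 2.625, 2.196)
t=0.200: state=(3.110, 4.930, 2.505)
t=0.300: state=(5.528, 8.550, 4.522)
t=0.315: state=(5.993, 9.172, 5.100)
next step: t=0.320: state=(6.153, 9.379, 5.314) — x has crossed 6.03
linear interpolation between t=0.315 (5.99335) and t=0.320 (6.15346) → t≈0.316

t = 0.316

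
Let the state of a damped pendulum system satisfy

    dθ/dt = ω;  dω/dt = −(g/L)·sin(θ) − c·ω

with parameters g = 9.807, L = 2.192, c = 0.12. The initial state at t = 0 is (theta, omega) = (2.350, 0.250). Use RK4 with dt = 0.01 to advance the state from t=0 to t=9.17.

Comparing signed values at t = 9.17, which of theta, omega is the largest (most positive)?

largest component: omega

t=0.000: state=(2.350, 0.250)
step 1 (dt=0.01): k1=(0.250, -3.213), k2=(0.234, -3.207), k3=(0.234, -3.208), k4=(0.218, -3.202); state += dt/6·(k1+2k2+2k3+k4)
t=0.010: state=(2.352, 0.218)
t=0.020: state=(2.354, 0.186)
t=0.030: state=(2.356, 0.154)
continuing one RK4 step at a time; state shown every 50 steps (Δt=0.5):
t=0.500: state=(2.072, -1.409)
t=1.000: state=(0.868, -3.366)
t=1.500: state=(-0.902, -3.097)
t=2.000: state=(-1.891, -0.840)
t=2.500: state=(-1.788, 1.243)
t=3.000: state=(-0.655, 3.149)
t=3.500: state=(0.930, 2.638)
t=4.000: state=(1.696, 0.394)
t=4.500: state=(1.343, -1.785)
t=5.000: state=(0.044, -3.046)
t=5.500: state=(-1.215, -1.634)
t=6.000: state=(-1.471, 0.606)
t=6.500: state=(-0.659, 2.489)
t=7.000: state=(0.660, 2.313)
t=7.500: state=(1.338, 0.292)
t=8.000: state=(0.954, -1.757)
t=8.500: state=(-0.199, -2.456)
t=9.000: state=(-1.105, -0.927)
t=9.170: state=(-1.203, -0.217)
compare at T: theta=-1.203, omega=-0.217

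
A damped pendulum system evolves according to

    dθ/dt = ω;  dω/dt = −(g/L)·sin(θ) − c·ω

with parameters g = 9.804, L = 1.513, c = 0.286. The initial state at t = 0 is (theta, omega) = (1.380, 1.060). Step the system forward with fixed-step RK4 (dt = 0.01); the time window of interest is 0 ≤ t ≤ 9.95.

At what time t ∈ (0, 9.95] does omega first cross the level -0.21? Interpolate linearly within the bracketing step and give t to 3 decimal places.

t=0.000: state=(1.380, 1.060)
step 1 (dt=0.01): k1=(1.060, -6.665), k2=(1.027, -6.662), k3=(1.027, -6.662), k4=(0.993, -6.659); state += dt/6·(k1+2k2+2k3+k4)
t=0.010: state=(1.390, 0.993)
t=0.020: state=(1.400, 0.927)
t=0.030: state=(1.409, 0.860)
t=0.190: state=(1.462, -0.184)
next step: t=0.200: state=(1.460, -0.248) — omega has crossed -0.21
linear interpolation between t=0.190 (-0.18396) and t=0.200 (-0.24776) → t≈0.194

t = 0.194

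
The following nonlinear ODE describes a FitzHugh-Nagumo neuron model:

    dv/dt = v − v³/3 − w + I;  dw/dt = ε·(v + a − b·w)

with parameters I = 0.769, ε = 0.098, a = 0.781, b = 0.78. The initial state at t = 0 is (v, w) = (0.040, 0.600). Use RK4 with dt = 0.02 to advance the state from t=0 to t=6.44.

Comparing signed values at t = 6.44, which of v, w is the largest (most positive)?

largest component: v

t=0.000: state=(0.040, 0.600)
step 1 (dt=0.02): k1=(0.209, 0.035), k2=(0.211, 0.035), k3=(0.211, 0.035), k4=(0.212, 0.035); state += dt/6·(k1+2k2+2k3+k4)
t=0.020: state=(0.044, 0.601)
t=0.040: state=(0.049, 0.601)
t=0.060: state=(0.053, 0.602)
continuing one RK4 step at a time; state shown every 25 steps (Δt=0.5):
t=0.500: state=(0.170, 0.620)
t=1.000: state=(0.365, 0.647)
t=1.500: state=(0.644, 0.684)
t=2.000: state=(0.987, 0.735)
t=2.500: state=(1.304, 0.800)
t=3.000: state=(1.503, 0.876)
t=3.500: state=(1.583, 0.955)
t=4.000: state=(1.594, 1.034)
t=4.500: state=(1.572, 1.109)
t=5.000: state=(1.535, 1.179)
t=5.500: state=(1.492, 1.245)
t=6.000: state=(1.444, 1.307)
t=6.440: state=(1.400, 1.357)
compare at T: v=1.400, w=1.357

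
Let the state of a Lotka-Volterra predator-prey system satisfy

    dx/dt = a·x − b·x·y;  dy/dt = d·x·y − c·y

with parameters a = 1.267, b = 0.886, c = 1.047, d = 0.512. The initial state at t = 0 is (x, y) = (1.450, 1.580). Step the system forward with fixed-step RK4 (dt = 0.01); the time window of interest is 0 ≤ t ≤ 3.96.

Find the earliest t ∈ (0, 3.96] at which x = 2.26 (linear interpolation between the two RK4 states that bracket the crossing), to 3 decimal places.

t=0.000: state=(1.450, 1.580)
step 1 (dt=0.01): k1=(-0.193, -0.481), k2=(-0.189, -0.481), k3=(-0.189, -0.481), k4=(-0.186, -0.481); state += dt/6·(k1+2k2+2k3+k4)
t=0.010: state=(1.448, 1.575)
t=0.020: state=(1.446, 1.570)
t=0.030: state=(1.445, 1.566)
continuing one RK4 step at a time; state shown every 20 steps (Δt=0.2):
t=0.200: state=(1.424, 1.484)
t=0.400: state=(1.422, 1.392)
t=0.600: state=(1.443, 1.308)
t=0.800: state=(1.484, 1.232)
t=1.000: state=(1.547, 1.167)
t=1.200: state=(1.628, 1.113)
t=1.400: state=(1.729, 1.072)
t=1.600: state=(1.847, 1.044)
t=1.800: state=(1.981, 1.030)
t=2.000: state=(2.127, 1.031)
t=2.170: state=(2.257, 1.044)
next step: t=2.180: state=(2.265, 1.045) — x has crossed 2.26
linear interpolation between t=2.170 (2.25690) and t=2.180 (2.26462) → t≈2.174

t = 2.174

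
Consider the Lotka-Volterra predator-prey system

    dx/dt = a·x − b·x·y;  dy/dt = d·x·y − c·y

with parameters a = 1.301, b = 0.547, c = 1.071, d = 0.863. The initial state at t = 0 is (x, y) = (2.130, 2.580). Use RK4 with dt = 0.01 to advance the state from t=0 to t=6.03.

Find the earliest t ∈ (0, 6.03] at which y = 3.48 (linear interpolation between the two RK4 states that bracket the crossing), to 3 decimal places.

t = 0.456

t=0.000: state=(2.130, 2.580)
step 1 (dt=0.01): k1=(-0.235, 1.979), k2=(-0.246, 1.984), k3=(-0.246, 1.984), k4=(-0.258, 1.989); state += dt/6·(k1+2k2+2k3+k4)
t=0.010: state=(2.128, 2.600)
t=0.020: state=(2.125, 2.620)
t=0.030: state=(2.122, 2.640)
continuing one RK4 step at a time; state shown every 20 steps (Δt=0.2):
t=0.200: state=(2.038, 2.988)
t=0.400: state=(1.865, 3.381)
t=0.450: state=(1.812, 3.469)
next step: t=0.460: state=(1.802, 3.486) — y has crossed 3.48
linear interpolation between t=0.450 (3.46938) and t=0.460 (3.48637) → t≈0.456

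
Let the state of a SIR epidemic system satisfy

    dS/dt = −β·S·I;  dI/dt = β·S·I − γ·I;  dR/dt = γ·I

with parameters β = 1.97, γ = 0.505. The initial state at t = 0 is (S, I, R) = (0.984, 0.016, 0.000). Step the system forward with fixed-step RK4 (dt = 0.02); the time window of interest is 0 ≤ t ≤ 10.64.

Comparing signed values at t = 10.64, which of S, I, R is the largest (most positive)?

t=0.000: state=(0.984, 0.016, 0.000)
step 1 (dt=0.02): k1=(-0.031, 0.023, 0.008), k2=(-0.031, 0.023, 0.008), k3=(-0.031, 0.023, 0.008), k4=(-0.032, 0.024, 0.008); state += dt/6·(k1+2k2+2k3+k4)
t=0.020: state=(0.983, 0.016, 0.000)
t=0.040: state=(0.983, 0.017, 0.000)
t=0.060: state=(0.982, 0.017, 0.001)
continuing one RK4 step at a time; state shown every 25 steps (Δt=0.5):
t=0.500: state=(0.962, 0.032, 0.006)
t=1.000: state=(0.919, 0.064, 0.018)
t=1.500: state=(0.842, 0.118, 0.040)
t=2.000: state=(0.721, 0.199, 0.080)
t=2.500: state=(0.566, 0.292, 0.142)
t=3.000: state=(0.408, 0.366, 0.226)
t=3.500: state=(0.279, 0.398, 0.323)
t=4.000: state=(0.189, 0.388, 0.423)
t=4.500: state=(0.131, 0.352, 0.517)
t=5.000: state=(0.095, 0.305, 0.600)
t=5.500: state=(0.072, 0.257, 0.671)
t=6.000: state=(0.057, 0.213, 0.730)
t=6.500: state=(0.047, 0.174, 0.779)
t=7.000: state=(0.040, 0.141, 0.819)
t=7.500: state=(0.036, 0.114, 0.851)
t=8.000: state=(0.032, 0.091, 0.876)
t=8.500: state=(0.030, 0.073, 0.897)
t=9.000: state=(0.028, 0.058, 0.914)
t=9.500: state=(0.026, 0.047, 0.927)
t=10.000: state=(0.025, 0.037, 0.937)
t=10.500: state=(0.025, 0.030, 0.946)
t=10.640: state=(0.024, 0.028, 0.948)
compare at T: S=0.024, I=0.028, R=0.948

largest component: R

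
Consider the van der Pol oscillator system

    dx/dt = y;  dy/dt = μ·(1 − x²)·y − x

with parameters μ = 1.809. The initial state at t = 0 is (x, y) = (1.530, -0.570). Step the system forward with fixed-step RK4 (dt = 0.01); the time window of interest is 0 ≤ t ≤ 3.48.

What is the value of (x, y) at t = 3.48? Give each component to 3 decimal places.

t=0.000: state=(1.530, -0.570)
step 1 (dt=0.01): k1=(-0.570, -0.147), k2=(-0.571, -0.152), k3=(-0.571, -0.152), k4=(-0.572, -0.156); state += dt/6·(k1+2k2+2k3+k4)
t=0.010: state=(1.524, -0.572)
t=0.020: state=(1.519, -0.573)
t=0.030: state=(1.513, -0.575)
continuing one RK4 step at a time; state shown every 20 steps (Δt=0.2):
t=0.200: state=(1.412, -0.616)
t=0.400: state=(1.282, -0.693)
t=0.600: state=(1.132, -0.811)
t=0.800: state=(0.953, -0.991)
t=1.000: state=(0.729, -1.277)
t=1.200: state=(0.430, -1.750)
t=1.400: state=(0.009, -2.509)
t=1.600: state=(-0.585, -3.410)
t=1.800: state=(-1.289, -3.324)
t=2.000: state=(-1.803, -1.698)
t=2.200: state=(-1.996, -0.398)
t=2.400: state=(-2.016, 0.112)
t=2.600: state=(-1.974, 0.283)
t=2.800: state=(-1.909, 0.350)
t=3.000: state=(-1.835, 0.389)
t=3.200: state=(-1.754, 0.422)
t=3.400: state=(-1.666, 0.458)
t=3.480: state=(-1.629, 0.474)

(x, y) = (-1.629, 0.474)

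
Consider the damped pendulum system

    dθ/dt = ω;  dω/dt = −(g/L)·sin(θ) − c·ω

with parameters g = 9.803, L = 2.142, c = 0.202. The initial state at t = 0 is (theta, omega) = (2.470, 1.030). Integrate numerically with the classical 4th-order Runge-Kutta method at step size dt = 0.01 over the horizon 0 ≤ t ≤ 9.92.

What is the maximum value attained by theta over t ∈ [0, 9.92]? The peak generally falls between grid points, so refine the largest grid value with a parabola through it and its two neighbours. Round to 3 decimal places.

t=0.000: state=(2.470, 1.030)
step 1 (dt=0.01): k1=(1.030, -3.056), k2=(1.015, -3.034), k3=(1.015, -3.034), k4=(1.000, -3.013); state += dt/6·(k1+2k2+2k3+k4)
t=0.010: state=(2.480, 1.000)
t=0.020: state=(2.490, 0.970)
t=0.030: state=(2.500, 0.940)
continuing one RK4 step at a time; state shown every 50 steps (Δt=0.5):
t=0.500: state=(2.669, -0.153)
t=1.000: state=(2.311, -1.369)
t=1.500: state=(1.174, -3.237)
t=2.000: state=(-0.643, -3.404)
t=2.500: state=(-1.785, -1.081)
t=3.000: state=(-1.771, 1.102)
t=3.500: state=(-0.710, 3.001)
t=4.000: state=(0.813, 2.543)
t=4.500: state=(1.528, 0.263)
t=5.000: state=(1.104, -1.890)
t=5.500: state=(-0.146, -2.689)
t=6.000: state=(-1.146, -1.047)
t=6.500: state=(-1.123, 1.099)
t=7.000: state=(-0.188, 2.345)
t=7.500: state=(0.826, 1.365)
t=8.000: state=(1.019, -0.601)
t=8.500: state=(0.324, -1.954)
t=9.000: state=(-0.602, -1.410)
t=9.500: state=(-0.888, 0.311)
t=9.920: state=(-0.484, 1.499)
largest grid value and its neighbours: theta(0.420)=2.67425, theta(0.430)=2.67426, theta(0.440)=2.67407
parabola through these three points peaks at t≈0.426 with theta≈2.67428

max theta = 2.674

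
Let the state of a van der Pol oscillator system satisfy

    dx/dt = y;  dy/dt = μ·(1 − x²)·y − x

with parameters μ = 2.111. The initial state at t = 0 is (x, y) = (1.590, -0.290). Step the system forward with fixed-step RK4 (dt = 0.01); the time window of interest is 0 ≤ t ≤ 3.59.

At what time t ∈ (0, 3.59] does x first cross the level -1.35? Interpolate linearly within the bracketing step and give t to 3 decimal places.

t = 2.129

t=0.000: state=(1.590, -0.290)
step 1 (dt=0.01): k1=(-0.290, -0.655), k2=(-0.293, -0.645), k3=(-0.293, -0.646), k4=(-0.296, -0.637); state += dt/6·(k1+2k2+2k3+k4)
t=0.010: state=(1.587, -0.296)
t=0.020: state=(1.584, -0.303)
t=0.030: state=(1.581, -0.309)
continuing one RK4 step at a time; state shown every 20 steps (Δt=0.2):
t=0.200: state=(1.521, -0.394)
t=0.400: state=(1.434, -0.473)
t=0.600: state=(1.332, -0.552)
t=0.800: state=(1.212, -0.651)
t=1.000: state=(1.069, -0.788)
t=1.200: state=(0.892, -0.998)
t=1.400: state=(0.660, -1.347)
t=1.600: state=(0.336, -1.958)
t=1.800: state=(-0.151, -2.978)
t=2.000: state=(-0.857, -3.930)
t=2.120: state=(-1.319, -3.603)
next step: t=2.130: state=(-1.354, -3.531) — x has crossed -1.35
linear interpolation between t=2.120 (-1.31882) and t=2.130 (-1.35449) → t≈2.129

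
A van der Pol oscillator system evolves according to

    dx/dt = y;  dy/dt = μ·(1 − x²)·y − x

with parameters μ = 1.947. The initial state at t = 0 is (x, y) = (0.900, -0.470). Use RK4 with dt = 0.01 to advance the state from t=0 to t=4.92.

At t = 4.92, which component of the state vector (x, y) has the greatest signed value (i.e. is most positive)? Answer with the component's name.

t=0.000: state=(0.900, -0.470)
step 1 (dt=0.01): k1=(-0.470, -1.074), k2=(-0.475, -1.077), k3=(-0.475, -1.077), k4=(-0.481, -1.081); state += dt/6·(k1+2k2+2k3+k4)
t=0.010: state=(0.895, -0.481)
t=0.020: state=(0.890, -0.492)
t=0.030: state=(0.885, -0.503)
continuing one RK4 step at a time; state shown every 20 steps (Δt=0.2):
t=0.200: state=(0.783, -0.705)
t=0.400: state=(0.613, -1.015)
t=0.600: state=(0.367, -1.475)
t=0.800: state=(0.006, -2.187)
t=1.000: state=(-0.521, -3.072)
t=1.200: state=(-1.175, -3.216)
t=1.400: state=(-1.696, -1.826)
t=1.600: state=(-1.914, -0.497)
t=1.800: state=(-1.948, 0.068)
t=2.000: state=(-1.911, 0.262)
t=2.200: state=(-1.851, 0.337)
t=2.400: state=(-1.779, 0.379)
t=2.600: state=(-1.699, 0.414)
t=2.800: state=(-1.613, 0.452)
t=3.000: state=(-1.518, 0.497)
t=3.200: state=(-1.413, 0.556)
t=3.400: state=(-1.294, 0.634)
t=3.600: state=(-1.157, 0.745)
t=3.800: state=(-0.993, 0.910)
t=4.000: state=(-0.786, 1.172)
t=4.200: state=(-0.512, 1.608)
t=4.400: state=(-0.123, 2.346)
t=4.600: state=(0.447, 3.368)
t=4.800: state=(1.177, 3.628)
t=4.920: state=(1.568, 2.780)
compare at T: x=1.568, y=2.780

largest component: y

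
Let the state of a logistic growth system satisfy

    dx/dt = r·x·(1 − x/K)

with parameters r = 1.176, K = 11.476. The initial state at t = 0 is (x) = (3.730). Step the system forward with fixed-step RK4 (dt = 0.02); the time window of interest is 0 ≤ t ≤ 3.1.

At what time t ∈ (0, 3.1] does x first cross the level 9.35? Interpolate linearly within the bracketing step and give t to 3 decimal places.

t = 1.881

t=0.000: state=(3.730)
step 1 (dt=0.02): k1=(2.961), k2=(2.973), k3=(2.973), k4=(2.985); state += dt/6·(k1+2k2+2k3+k4)
t=0.020: state=(3.789)
t=0.040: state=(3.849)
t=0.060: state=(3.910)
continuing one RK4 step at a time; state shown every 10 steps (Δt=0.2):
t=0.200: state=(4.345)
t=0.400: state=(4.995)
t=0.600: state=(5.666)
t=0.800: state=(6.338)
t=1.000: state=(6.995)
t=1.200: state=(7.618)
t=1.400: state=(8.196)
t=1.600: state=(8.718)
t=1.800: state=(9.180)
t=1.880: state=(9.348)
next step: t=1.900: state=(9.389) — x has crossed 9.35
linear interpolation between t=1.880 (9.34823) and t=1.900 (9.38869) → t≈1.881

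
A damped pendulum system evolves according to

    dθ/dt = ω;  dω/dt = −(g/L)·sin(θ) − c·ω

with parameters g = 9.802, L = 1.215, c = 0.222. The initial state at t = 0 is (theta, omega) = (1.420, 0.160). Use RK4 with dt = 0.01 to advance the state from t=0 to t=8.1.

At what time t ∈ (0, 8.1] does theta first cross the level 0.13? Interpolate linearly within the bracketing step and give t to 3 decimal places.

t = 0.632

t=0.000: state=(1.420, 0.160)
step 1 (dt=0.01): k1=(0.160, -8.011), k2=(0.120, -8.004), k3=(0.120, -8.003), k4=(0.080, -7.995); state += dt/6·(k1+2k2+2k3+k4)
t=0.010: state=(1.421, 0.080)
t=0.020: state=(1.422, 0.000)
t=0.030: state=(1.421, -0.080)
continuing one RK4 step at a time; state shown every 50 steps (Δt=0.5):
t=0.500: state=(0.577, -3.205)
t=0.630: state=(0.138, -3.475)
next step: t=0.640: state=(0.103, -3.476) — theta has crossed 0.13
linear interpolation between t=0.630 (0.13767) and t=0.640 (0.10291) → t≈0.632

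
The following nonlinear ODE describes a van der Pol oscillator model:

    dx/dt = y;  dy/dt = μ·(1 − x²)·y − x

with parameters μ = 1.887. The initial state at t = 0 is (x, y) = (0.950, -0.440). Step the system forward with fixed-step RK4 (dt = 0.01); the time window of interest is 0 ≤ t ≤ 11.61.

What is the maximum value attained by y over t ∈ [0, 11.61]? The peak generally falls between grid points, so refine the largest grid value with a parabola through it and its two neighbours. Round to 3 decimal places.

t=0.000: state=(0.950, -0.440)
step 1 (dt=0.01): k1=(-0.440, -1.031), k2=(-0.445, -1.033), k3=(-0.445, -1.033), k4=(-0.450, -1.036); state += dt/6·(k1+2k2+2k3+k4)
t=0.010: state=(0.946, -0.450)
t=0.020: state=(0.941, -0.461)
t=0.030: state=(0.936, -0.471)
continuing one RK4 step at a time; state shown every 50 steps (Δt=0.5):
t=0.500: state=(0.579, -1.119)
t=1.000: state=(-0.342, -2.804)
t=1.500: state=(-1.756, -1.540)
t=2.000: state=(-1.933, 0.219)
t=2.500: state=(-1.768, 0.394)
t=3.000: state=(-1.547, 0.495)
t=3.500: state=(-1.261, 0.672)
t=4.000: state=(-0.834, 1.114)
t=4.500: state=(0.019, 2.593)
t=5.000: state=(1.643, 2.456)
t=5.500: state=(2.012, -0.146)
t=6.000: state=(1.866, -0.363)
t=6.500: state=(1.665, -0.443)
t=7.000: state=(1.416, -0.567)
t=7.500: state=(1.075, -0.835)
t=8.000: state=(0.500, -1.627)
t=8.500: state=(-0.811, -3.655)
t=9.000: state=(-1.984, -0.512)
t=9.500: state=(-1.951, 0.306)
t=10.000: state=(-1.771, 0.401)
t=10.500: state=(-1.549, 0.495)
t=11.000: state=(-1.263, 0.671)
t=11.500: state=(-0.837, 1.110)
t=11.610: state=(-0.705, 1.296)
largest grid value and its neighbours: y(4.770)=3.67705, y(4.780)=3.68014, y(4.790)=3.67814
parabola through these three points peaks at t≈4.781 with y≈3.68017

max y = 3.680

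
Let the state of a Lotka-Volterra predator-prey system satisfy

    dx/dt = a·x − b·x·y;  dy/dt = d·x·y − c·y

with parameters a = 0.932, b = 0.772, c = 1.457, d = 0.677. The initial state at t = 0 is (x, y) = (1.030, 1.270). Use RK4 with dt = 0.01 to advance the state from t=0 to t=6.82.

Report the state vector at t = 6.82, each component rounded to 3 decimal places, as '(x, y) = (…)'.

(x, y) = (1.419, 0.573)

t=0.000: state=(1.030, 1.270)
step 1 (dt=0.01): k1=(-0.050, -0.965), k2=(-0.046, -0.961), k3=(-0.046, -0.961), k4=(-0.042, -0.958); state += dt/6·(k1+2k2+2k3+k4)
t=0.010: state=(1.030, 1.260)
t=0.020: state=(1.029, 1.251)
t=0.030: state=(1.029, 1.241)
continuing one RK4 step at a time; state shown every 25 steps (Δt=0.25):
t=0.250: state=(1.040, 1.051)
t=0.500: state=(1.091, 0.874)
t=0.750: state=(1.180, 0.735)
t=1.000: state=(1.307, 0.630)
t=1.250: state=(1.472, 0.553)
t=1.500: state=(1.679, 0.502)
t=1.750: state=(1.930, 0.473)
t=2.000: state=(2.226, 0.466)
t=2.250: state=(2.565, 0.486)
t=2.500: state=(2.935, 0.537)
t=2.750: state=(3.312, 0.633)
t=3.000: state=(3.647, 0.794)
t=3.250: state=(3.863, 1.044)
t=3.500: state=(3.858, 1.399)
t=3.750: state=(3.569, 1.830)
t=4.000: state=(3.040, 2.229)
t=4.250: state=(2.432, 2.460)
t=4.500: state=(1.903, 2.462)
t=4.750: state=(1.516, 2.280)
t=5.000: state=(1.265, 2.001)
t=5.250: state=(1.118, 1.698)
t=5.500: state=(1.045, 1.416)
t=5.750: state=(1.029, 1.171)
t=6.000: state=(1.057, 0.970)
t=6.250: state=(1.124, 0.810)
t=6.500: state=(1.229, 0.687)
t=6.750: state=(1.372, 0.594)
t=6.820: state=(1.419, 0.573)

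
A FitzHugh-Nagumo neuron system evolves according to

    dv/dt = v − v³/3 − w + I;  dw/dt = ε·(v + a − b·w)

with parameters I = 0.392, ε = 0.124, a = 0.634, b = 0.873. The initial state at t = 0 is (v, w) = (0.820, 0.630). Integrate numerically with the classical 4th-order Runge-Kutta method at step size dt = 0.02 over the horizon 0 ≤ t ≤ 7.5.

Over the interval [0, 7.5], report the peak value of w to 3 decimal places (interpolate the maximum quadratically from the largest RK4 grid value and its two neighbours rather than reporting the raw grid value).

t=0.000: state=(0.820, 0.630)
step 1 (dt=0.02): k1=(0.398, 0.112), k2=(0.398, 0.112), k3=(0.398, 0.112), k4=(0.399, 0.113); state += dt/6·(k1+2k2+2k3+k4)
t=0.020: state=(0.828, 0.632)
t=0.040: state=(0.836, 0.635)
t=0.060: state=(0.844, 0.637)
continuing one RK4 step at a time; state shown every 25 steps (Δt=0.5):
t=0.500: state=(1.015, 0.691)
t=1.000: state=(1.176, 0.759)
t=1.500: state=(1.278, 0.832)
t=2.000: state=(1.322, 0.905)
t=2.500: state=(1.323, 0.975)
t=3.000: state=(1.294, 1.041)
t=3.500: state=(1.247, 1.101)
t=4.000: state=(1.187, 1.155)
t=4.500: state=(1.114, 1.202)
t=5.000: state=(1.029, 1.242)
t=5.500: state=(0.929, 1.274)
t=6.000: state=(0.806, 1.297)
t=6.500: state=(0.649, 1.311)
t=7.000: state=(0.434, 1.313)
t=7.500: state=(0.114, 1.300)
largest grid value and its neighbours: w(6.820)=1.31425, w(6.840)=1.31426, w(6.860)=1.31424
parabola through these three points peaks at t≈6.836 with w≈1.31426

max w = 1.314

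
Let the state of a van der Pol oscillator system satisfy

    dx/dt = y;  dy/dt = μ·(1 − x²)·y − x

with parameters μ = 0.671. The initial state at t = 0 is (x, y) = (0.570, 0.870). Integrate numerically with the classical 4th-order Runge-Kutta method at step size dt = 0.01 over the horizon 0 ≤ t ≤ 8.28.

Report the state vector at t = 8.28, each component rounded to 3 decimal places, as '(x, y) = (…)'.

t=0.000: state=(0.570, 0.870)
step 1 (dt=0.01): k1=(0.870, -0.176), k2=(0.869, -0.184), k3=(0.869, -0.184), k4=(0.868, -0.191); state += dt/6·(k1+2k2+2k3+k4)
t=0.010: state=(0.579, 0.868)
t=0.020: state=(0.587, 0.866)
t=0.030: state=(0.596, 0.864)
continuing one RK4 step at a time; state shown every 50 steps (Δt=0.5):
t=0.500: state=(0.950, 0.589)
t=1.000: state=(1.115, 0.053)
t=1.500: state=(1.006, -0.479)
t=2.000: state=(0.643, -0.977)
t=2.500: state=(0.021, -1.512)
t=3.000: state=(-0.827, -1.758)
t=3.500: state=(-1.543, -0.934)
t=4.000: state=(-1.728, 0.115)
t=4.500: state=(-1.511, 0.699)
t=5.000: state=(-1.051, 1.146)
t=5.500: state=(-0.340, 1.732)
t=6.000: state=(0.683, 2.265)
t=6.500: state=(1.665, 1.356)
t=7.000: state=(1.962, -0.038)
t=7.500: state=(1.766, -0.657)
t=8.000: state=(1.343, -1.035)
t=8.280: state=(1.020, -1.280)

(x, y) = (1.020, -1.280)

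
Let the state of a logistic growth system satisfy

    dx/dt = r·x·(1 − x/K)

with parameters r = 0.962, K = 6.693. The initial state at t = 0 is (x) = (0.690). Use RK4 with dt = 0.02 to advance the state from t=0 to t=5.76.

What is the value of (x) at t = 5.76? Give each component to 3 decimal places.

t=0.000: state=(0.690)
step 1 (dt=0.02): k1=(0.595), k2=(0.600), k3=(0.600), k4=(0.604); state += dt/6·(k1+2k2+2k3+k4)
t=0.020: state=(0.702)
t=0.040: state=(0.714)
t=0.060: state=(0.727)
continuing one RK4 step at a time; state shown every 10 steps (Δt=0.2):
t=0.200: state=(0.818)
t=0.400: state=(0.967)
t=0.600: state=(1.137)
t=0.800: state=(1.331)
t=1.000: state=(1.548)
t=1.200: state=(1.788)
t=1.400: state=(2.051)
t=1.600: state=(2.335)
t=1.800: state=(2.635)
t=2.000: state=(2.948)
t=2.200: state=(3.268)
t=2.400: state=(3.589)
t=2.600: state=(3.907)
t=2.800: state=(4.214)
t=3.000: state=(4.506)
t=3.200: state=(4.779)
t=3.400: state=(5.031)
t=3.600: state=(5.259)
t=3.800: state=(5.464)
t=4.000: state=(5.646)
t=4.200: state=(5.805)
t=4.400: state=(5.943)
t=4.600: state=(6.062)
t=4.800: state=(6.163)
t=5.000: state=(6.250)
t=5.200: state=(6.323)
t=5.400: state=(6.385)
t=5.600: state=(6.437)
t=5.760: state=(6.472)

(x) = (6.472)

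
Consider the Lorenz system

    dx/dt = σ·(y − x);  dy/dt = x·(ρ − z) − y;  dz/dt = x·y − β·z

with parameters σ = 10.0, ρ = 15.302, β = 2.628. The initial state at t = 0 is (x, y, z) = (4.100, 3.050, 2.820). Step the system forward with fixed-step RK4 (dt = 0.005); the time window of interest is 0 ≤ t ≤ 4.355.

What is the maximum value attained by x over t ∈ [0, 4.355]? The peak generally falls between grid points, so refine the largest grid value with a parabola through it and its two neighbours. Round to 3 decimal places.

max x = 11.372

t=0.000: state=(4.100, 3.050, 2.820)
step 1 (dt=0.005): k1=(-10.500, 48.126, 5.094), k2=(-9.034, 47.626, 5.471), k3=(-9.083, 47.669, 5.475), k4=(-7.662, 47.210, 5.850); state += dt/6·(k1+2k2+2k3+k4)
t=0.005: state=(4.055, 3.288, 2.847)
t=0.010: state=(4.023, 3.522, 2.879)
t=0.015: state=(4.004, 3.753, 2.913)
continuing one RK4 step at a time; state shown every 40 steps (Δt=0.2):
t=0.200: state=(8.538, 12.433, 9.524)
t=0.400: state=(9.035, 4.467, 22.396)
t=0.600: state=(1.742, 0.141, 14.267)
t=0.800: state=(0.687, 0.756, 8.491)
t=1.000: state=(1.436, 2.174, 5.248)
t=1.200: state=(4.390, 6.890, 5.125)
t=1.400: state=(10.497, 12.208, 16.602)
t=1.600: state=(5.687, 1.748, 19.251)
t=1.800: state=(1.565, 1.037, 11.830)
t=2.000: state=(1.847, 2.521, 7.410)
t=2.200: state=(4.584, 6.832, 6.692)
t=2.400: state=(9.781, 11.240, 16.047)
t=2.600: state=(6.105, 2.770, 18.848)
t=2.800: state=(2.379, 1.903, 12.203)
t=3.000: state=(3.003, 4.000, 8.337)
t=3.200: state=(6.487, 8.882, 9.833)
t=3.400: state=(9.148, 8.119, 18.703)
t=3.600: state=(4.606, 2.663, 16.136)
t=3.800: state=(3.107, 3.336, 11.010)
t=4.000: state=(4.980, 6.585, 9.558)
t=4.200: state=(8.403, 9.403, 15.076)
t=4.355: state=(7.544, 5.675, 18.222)
largest grid value and its neighbours: x(0.305)=11.36227, x(0.310)=11.37168, x(0.315)=11.36517
parabola through these three points peaks at t≈0.310 with x≈11.37175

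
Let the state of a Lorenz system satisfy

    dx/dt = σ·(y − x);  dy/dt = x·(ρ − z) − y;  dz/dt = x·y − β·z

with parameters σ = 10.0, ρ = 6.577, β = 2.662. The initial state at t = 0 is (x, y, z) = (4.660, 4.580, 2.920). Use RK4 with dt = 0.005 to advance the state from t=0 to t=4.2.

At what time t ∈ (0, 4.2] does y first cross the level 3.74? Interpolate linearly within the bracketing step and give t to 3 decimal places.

t=0.000: state=(4.660, 4.580, 2.920)
step 1 (dt=0.005): k1=(-0.800, 12.462, 13.570), k2=(-0.468, 12.265, 13.615), k3=(-0.482, 12.268, 13.617), k4=(-0.163, 12.074, 13.663); state += dt/6·(k1+2k2+2k3+k4)
t=0.005: state=(4.658, 4.641, 2.988)
t=0.010: state=(4.658, 4.701, 3.057)
t=0.015: state=(4.662, 4.758, 3.126)
continuing one RK4 step at a time; state shown every 40 steps (Δt=0.2):
t=0.200: state=(5.390, 5.640, 5.931)
t=0.400: state=(4.877, 4.205, 7.558)
t=0.455: state=(4.483, 3.740, 7.478)
next step: t=0.460: state=(4.446, 3.702, 7.461) — y has crossed 3.74
linear interpolation between t=0.455 (3.74004) and t=0.460 (3.70151) → t≈0.455

t = 0.455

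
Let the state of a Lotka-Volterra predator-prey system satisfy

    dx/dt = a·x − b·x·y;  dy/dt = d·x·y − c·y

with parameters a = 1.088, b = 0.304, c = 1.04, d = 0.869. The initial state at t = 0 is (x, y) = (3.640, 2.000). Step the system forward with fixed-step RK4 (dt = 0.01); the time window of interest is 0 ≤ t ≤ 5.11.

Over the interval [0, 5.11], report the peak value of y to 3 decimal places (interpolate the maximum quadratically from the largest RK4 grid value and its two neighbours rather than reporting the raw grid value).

max y = 11.411

t=0.000: state=(3.640, 2.000)
step 1 (dt=0.01): k1=(1.747, 4.246), k2=(1.728, 4.307), k3=(1.727, 4.307), k4=(1.708, 4.368); state += dt/6·(k1+2k2+2k3+k4)
t=0.010: state=(3.657, 2.043)
t=0.020: state=(3.674, 2.087)
t=0.030: state=(3.691, 2.133)
continuing one RK4 step at a time; state shown every 20 steps (Δt=0.2):
t=0.200: state=(3.883, 3.134)
t=0.400: state=(3.786, 4.988)
t=0.600: state=(3.226, 7.501)
t=0.800: state=(2.354, 9.914)
t=1.000: state=(1.527, 11.250)
t=1.200: state=(0.951, 11.289)
t=1.400: state=(0.609, 10.471)
t=1.600: state=(0.415, 9.281)
t=1.800: state=(0.305, 8.017)
t=2.000: state=(0.241, 6.824)
t=2.200: state=(0.205, 5.760)
t=2.400: state=(0.185, 4.838)
t=2.600: state=(0.175, 4.054)
t=2.800: state=(0.174, 3.394)
t=3.000: state=(0.179, 2.842)
t=3.200: state=(0.190, 2.383)
t=3.400: state=(0.206, 2.003)
t=3.600: state=(0.229, 1.690)
t=3.800: state=(0.259, 1.432)
t=4.000: state=(0.298, 1.220)
t=4.200: state=(0.345, 1.048)
t=4.400: state=(0.405, 0.908)
t=4.600: state=(0.478, 0.796)
t=4.800: state=(0.567, 0.708)
t=5.000: state=(0.677, 0.641)
t=5.110: state=(0.747, 0.612)
largest grid value and its neighbours: y(1.090)=11.40878, y(1.100)=11.41109, y(1.110)=11.41056
parabola through these three points peaks at t≈1.103 with y≈11.41123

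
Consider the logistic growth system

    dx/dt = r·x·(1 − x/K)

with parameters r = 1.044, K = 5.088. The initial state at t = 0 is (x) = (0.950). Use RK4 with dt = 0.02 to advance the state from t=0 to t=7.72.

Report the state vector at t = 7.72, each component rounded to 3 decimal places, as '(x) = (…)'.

t=0.000: state=(0.950)
step 1 (dt=0.02): k1=(0.807), k2=(0.812), k3=(0.812), k4=(0.817); state += dt/6·(k1+2k2+2k3+k4)
t=0.020: state=(0.966)
t=0.040: state=(0.983)
t=0.060: state=(0.999)
continuing one RK4 step at a time; state shown every 25 steps (Δt=0.5):
t=0.500: state=(1.419)
t=1.000: state=(2.008)
t=1.500: state=(2.664)
t=2.000: state=(3.304)
t=2.500: state=(3.854)
t=3.000: state=(4.275)
t=3.500: state=(4.572)
t=4.000: state=(4.769)
t=4.500: state=(4.894)
t=5.000: state=(4.971)
t=5.500: state=(5.018)
t=6.000: state=(5.046)
t=6.500: state=(5.063)
t=7.000: state=(5.073)
t=7.500: state=(5.079)
t=7.720: state=(5.081)

(x) = (5.081)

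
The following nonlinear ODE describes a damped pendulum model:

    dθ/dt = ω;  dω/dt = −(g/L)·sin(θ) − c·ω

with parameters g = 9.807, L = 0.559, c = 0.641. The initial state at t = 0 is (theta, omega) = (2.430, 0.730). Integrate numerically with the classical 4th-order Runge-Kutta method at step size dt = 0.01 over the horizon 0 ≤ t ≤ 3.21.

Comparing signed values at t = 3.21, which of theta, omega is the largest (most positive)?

largest component: omega

t=0.000: state=(2.430, 0.730)
step 1 (dt=0.01): k1=(0.730, -11.925), k2=(0.670, -11.838), k3=(0.671, -11.842), k4=(0.612, -11.759); state += dt/6·(k1+2k2+2k3+k4)
t=0.010: state=(2.437, 0.612)
t=0.020: state=(2.442, 0.495)
t=0.030: state=(2.447, 0.379)
continuing one RK4 step at a time; state shown every 20 steps (Δt=0.2):
t=0.200: state=(2.350, -1.517)
t=0.400: state=(1.797, -4.122)
t=0.600: state=(0.699, -6.622)
t=0.800: state=(-0.622, -5.856)
t=1.000: state=(-1.452, -2.290)
t=1.200: state=(-1.546, 1.276)
t=1.400: state=(-0.977, 4.256)
t=1.600: state=(0.022, 5.209)
t=1.800: state=(0.888, 3.048)
t=2.000: state=(1.171, -0.224)
t=2.200: state=(0.830, -3.029)
t=2.400: state=(0.075, -4.098)
t=2.600: state=(-0.633, -2.616)
t=2.800: state=(-0.891, 0.077)
t=3.000: state=(-0.626, 2.412)
t=3.200: state=(-0.032, 3.190)
t=3.210: state=(0.000, 3.173)
compare at T: theta=0.000, omega=3.173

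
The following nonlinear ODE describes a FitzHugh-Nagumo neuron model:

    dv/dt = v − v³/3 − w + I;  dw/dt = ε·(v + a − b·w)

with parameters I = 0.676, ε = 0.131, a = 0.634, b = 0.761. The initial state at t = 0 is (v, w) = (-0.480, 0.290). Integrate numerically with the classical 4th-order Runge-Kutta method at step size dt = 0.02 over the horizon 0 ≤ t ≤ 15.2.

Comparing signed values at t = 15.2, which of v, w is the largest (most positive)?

largest component: v

t=0.000: state=(-0.480, 0.290)
step 1 (dt=0.02): k1=(-0.057, -0.009), k2=(-0.057, -0.009), k3=(-0.057, -0.009), k4=(-0.058, -0.009); state += dt/6·(k1+2k2+2k3+k4)
t=0.020: state=(-0.481, 0.290)
t=0.040: state=(-0.482, 0.290)
t=0.060: state=(-0.483, 0.289)
continuing one RK4 step at a time; state shown every 25 steps (Δt=0.5):
t=0.500: state=(-0.513, 0.285)
t=1.000: state=(-0.558, 0.277)
t=1.500: state=(-0.615, 0.267)
t=2.000: state=(-0.686, 0.253)
t=2.500: state=(-0.769, 0.235)
t=3.000: state=(-0.860, 0.212)
t=3.500: state=(-0.950, 0.184)
t=4.000: state=(-1.029, 0.152)
t=4.500: state=(-1.090, 0.118)
t=5.000: state=(-1.128, 0.081)
t=5.500: state=(-1.145, 0.045)
t=6.000: state=(-1.143, 0.010)
t=6.500: state=(-1.126, -0.022)
t=7.000: state=(-1.096, -0.052)
t=7.500: state=(-1.056, -0.077)
t=8.000: state=(-1.006, -0.099)
t=8.500: state=(-0.947, -0.116)
t=9.000: state=(-0.877, -0.128)
t=9.500: state=(-0.794, -0.135)
t=10.000: state=(-0.691, -0.136)
t=10.500: state=(-0.559, -0.128)
t=11.000: state=(-0.379, -0.112)
t=11.500: state=(-0.116, -0.082)
t=12.000: state=(0.287, -0.033)
t=12.500: state=(0.868, 0.045)
t=13.000: state=(1.456, 0.159)
t=13.500: state=(1.762, 0.296)
t=14.000: state=(1.833, 0.438)
t=14.500: state=(1.814, 0.574)
t=15.000: state=(1.769, 0.701)
t=15.200: state=(1.748, 0.749)
compare at T: v=1.748, w=0.749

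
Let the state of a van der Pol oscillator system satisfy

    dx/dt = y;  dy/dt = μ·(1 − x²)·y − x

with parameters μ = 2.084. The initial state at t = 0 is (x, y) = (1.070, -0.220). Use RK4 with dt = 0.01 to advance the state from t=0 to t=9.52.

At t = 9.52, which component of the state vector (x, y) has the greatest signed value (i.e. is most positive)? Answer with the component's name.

t=0.000: state=(1.070, -0.220)
step 1 (dt=0.01): k1=(-0.220, -1.004), k2=(-0.225, -1.002), k3=(-0.225, -1.002), k4=(-0.230, -1.001); state += dt/6·(k1+2k2+2k3+k4)
t=0.010: state=(1.068, -0.230)
t=0.020: state=(1.065, -0.240)
t=0.030: state=(1.063, -0.250)
continuing one RK4 step at a time; state shown every 50 steps (Δt=0.5):
t=0.500: state=(0.833, -0.751)
t=1.000: state=(0.221, -1.919)
t=1.500: state=(-1.280, -3.358)
t=2.000: state=(-1.975, -0.024)
t=2.500: state=(-1.865, 0.325)
t=3.000: state=(-1.683, 0.400)
t=3.500: state=(-1.460, 0.503)
t=4.000: state=(-1.163, 0.713)
t=4.500: state=(-0.686, 1.313)
t=5.000: state=(0.410, 3.439)
t=5.500: state=(1.922, 1.062)
t=6.000: state=(1.977, -0.259)
t=6.500: state=(1.820, -0.353)
t=7.000: state=(1.627, -0.423)
t=7.500: state=(1.388, -0.544)
t=8.000: state=(1.059, -0.814)
t=8.500: state=(0.484, -1.670)
t=9.000: state=(-0.922, -3.919)
t=9.500: state=(-2.008, -0.282)
t=9.520: state=(-2.013, -0.210)
compare at T: x=-2.013, y=-0.210

largest component: y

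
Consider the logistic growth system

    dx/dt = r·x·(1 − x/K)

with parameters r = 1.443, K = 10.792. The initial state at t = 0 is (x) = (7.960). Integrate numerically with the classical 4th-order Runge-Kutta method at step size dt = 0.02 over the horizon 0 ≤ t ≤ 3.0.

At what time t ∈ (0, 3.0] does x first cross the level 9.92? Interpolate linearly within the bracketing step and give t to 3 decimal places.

t=0.000: state=(7.960)
step 1 (dt=0.02): k1=(3.014), k2=(2.993), k3=(2.994), k4=(2.973); state += dt/6·(k1+2k2+2k3+k4)
t=0.020: state=(8.020)
t=0.040: state=(8.079)
t=0.060: state=(8.137)
continuing one RK4 step at a time; state shown every 5 steps (Δt=0.1):
t=0.100: state=(8.251)
t=0.200: state=(8.521)
t=0.300: state=(8.769)
t=0.400: state=(8.995)
t=0.500: state=(9.201)
t=0.600: state=(9.387)
t=0.700: state=(9.554)
t=0.800: state=(9.704)
t=0.900: state=(9.837)
t=0.960: state=(9.910)
next step: t=0.980: state=(9.933) — x has crossed 9.92
linear interpolation between t=0.960 (9.90969) and t=0.980 (9.93279) → t≈0.969

t = 0.969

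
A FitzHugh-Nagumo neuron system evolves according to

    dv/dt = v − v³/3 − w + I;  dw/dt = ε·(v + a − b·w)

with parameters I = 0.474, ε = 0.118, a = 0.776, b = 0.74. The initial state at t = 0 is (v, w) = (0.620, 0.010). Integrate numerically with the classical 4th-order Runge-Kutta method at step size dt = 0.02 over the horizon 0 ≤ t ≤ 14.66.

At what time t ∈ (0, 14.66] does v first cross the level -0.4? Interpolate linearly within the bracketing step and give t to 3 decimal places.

t = 9.643

t=0.000: state=(0.620, 0.010)
step 1 (dt=0.02): k1=(1.005, 0.164), k2=(1.009, 0.165), k3=(1.009, 0.165), k4=(1.013, 0.166); state += dt/6·(k1+2k2+2k3+k4)
t=0.020: state=(0.640, 0.013)
t=0.040: state=(0.661, 0.017)
t=0.060: state=(0.681, 0.020)
continuing one RK4 step at a time; state shown every 25 steps (Δt=0.5):
t=0.500: state=(1.146, 0.105)
t=1.000: state=(1.549, 0.225)
t=1.500: state=(1.716, 0.355)
t=2.000: state=(1.740, 0.485)
t=2.500: state=(1.708, 0.609)
t=3.000: state=(1.658, 0.725)
t=3.500: state=(1.599, 0.833)
t=4.000: state=(1.536, 0.932)
t=4.500: state=(1.469, 1.024)
t=5.000: state=(1.398, 1.108)
t=5.500: state=(1.322, 1.184)
t=6.000: state=(1.239, 1.252)
t=6.500: state=(1.148, 1.312)
t=7.000: state=(1.043, 1.364)
t=7.500: state=(0.920, 1.408)
t=8.000: state=(0.765, 1.441)
t=8.500: state=(0.559, 1.463)
t=9.000: state=(0.257, 1.469)
t=9.500: state=(-0.218, 1.453)
t=9.640: state=(-0.396, 1.443)
next step: t=9.660: state=(-0.423, 1.442) — v has crossed -0.4
linear interpolation between t=9.640 (-0.39613) and t=9.660 (-0.42324) → t≈9.643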